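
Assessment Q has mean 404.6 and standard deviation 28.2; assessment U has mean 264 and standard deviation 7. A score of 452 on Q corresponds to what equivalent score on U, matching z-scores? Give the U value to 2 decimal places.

z = (452 − 404.6)/28.2 ≈ 1.6809.
U = 264 + z·7 = 264 + (452 − 404.6)·7/28.2 ≈ 275.77.

U = 275.77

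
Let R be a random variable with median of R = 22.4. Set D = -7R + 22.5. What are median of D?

median of D = -134.3

A linear map preserves order up to sign, so median of D = a·median of R + b = (-7)·22.4 + 22.5 = -134.3.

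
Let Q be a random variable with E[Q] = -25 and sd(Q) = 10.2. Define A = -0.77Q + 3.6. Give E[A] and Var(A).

E[A] = 22.85, Var(A) = 61.685316

A = -0.77Q + 3.6 is linear with a = -0.77, b = 3.6.
E[A] = a·E[Q] + b = (-0.77)·(-25) + 3.6 = 22.85.
Var(Q) = 10.2² = 104.04.
Var(A) = a²·Var(Q) = (-0.77)²·104.04 = 61.685316 (the additive constant 3.6 does not affect variance).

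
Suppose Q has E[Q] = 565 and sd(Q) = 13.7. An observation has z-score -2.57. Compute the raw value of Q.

Q = E[Q] + z·sd(Q) = 565 + (-2.57)·13.7 = 529.791.

Q = 529.791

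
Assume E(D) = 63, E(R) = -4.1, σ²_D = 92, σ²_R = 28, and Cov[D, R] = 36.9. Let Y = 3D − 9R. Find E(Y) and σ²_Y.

E(Y) = 225.9, σ²_Y = 1103.4

E(Y) = 3·E(D) + (-9)·E(R) = 3·63 + (-9)·(-4.1) = 225.9.
σ²_Y = a²·σ²_D + b²·σ²_R + 2ab·Cov[D, R] with a = 3, b = -9.
= 3²·92 + (-9)²·28 + 2·3·(-9)·36.9
= 828 + 2268 + (-1992.6) = 1103.4.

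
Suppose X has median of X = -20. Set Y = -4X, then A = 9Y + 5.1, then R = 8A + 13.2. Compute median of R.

median of Y = (-4)·(-20) = 80.
median of A = 9·80 + 5.1 = 725.1.
median of R = 8·725.1 + 13.2 = 5814.

median of R = 5814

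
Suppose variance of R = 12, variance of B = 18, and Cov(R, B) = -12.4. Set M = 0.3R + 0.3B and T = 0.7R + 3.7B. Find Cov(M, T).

Cov(M, T) = 6.132

By bilinearity, Cov(M, T) = ac·variance of R + bd·variance of B + (ad+bc)·Cov(R, B), with a=0.3, b=0.3, c=0.7, d=3.7.
ac·variance of R = 0.3·0.7·12 = 2.52
bd·variance of B = 0.3·3.7·18 = 19.98
(ad+bc)·Cov(R, B) = (1.32)·(-12.4) = -16.368
Cov(M, T) = 2.52 + 19.98 + (-16.368) = 6.132.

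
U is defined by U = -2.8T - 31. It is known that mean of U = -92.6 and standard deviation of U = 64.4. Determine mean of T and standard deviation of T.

From U = -2.8T - 31: mean of U = a·mean of T + b, so mean of T = (mean of U − b)/a = (-92.6 − (-31))/(-2.8) = 22.
standard deviation of U = |a|·standard deviation of T, so standard deviation of T = 64.4/|-2.8| = 23.

mean of T = 22, standard deviation of T = 23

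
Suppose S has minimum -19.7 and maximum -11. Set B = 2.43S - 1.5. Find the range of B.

Range of S = -11 − (-19.7) = 8.7.
Range(B) = |a|·Range(S) = |2.43|·8.7 = 21.141.

Range(B) = 21.141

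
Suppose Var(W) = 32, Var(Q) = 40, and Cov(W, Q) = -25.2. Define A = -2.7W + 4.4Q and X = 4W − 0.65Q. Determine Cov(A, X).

By bilinearity, Cov(A, X) = ac·Var(W) + bd·Var(Q) + (ad+bc)·Cov(W, Q), with a=-2.7, b=4.4, c=4, d=-0.65.
ac·Var(W) = (-2.7)·4·32 = -345.6
bd·Var(Q) = 4.4·(-0.65)·40 = -114.4
(ad+bc)·Cov(W, Q) = (19.355)·(-25.2) = -487.746
Cov(A, X) = -345.6 + (-114.4) + (-487.746) = -947.746.

Cov(A, X) = -947.746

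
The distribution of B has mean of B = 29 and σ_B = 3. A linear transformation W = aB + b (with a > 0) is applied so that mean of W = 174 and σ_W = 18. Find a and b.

σ_W = a·σ_B (a > 0), so a = 18/3 = 6.
mean of W = a·mean of B + b, so b = 174 − 6·29 = 0.

a = 6, b = 0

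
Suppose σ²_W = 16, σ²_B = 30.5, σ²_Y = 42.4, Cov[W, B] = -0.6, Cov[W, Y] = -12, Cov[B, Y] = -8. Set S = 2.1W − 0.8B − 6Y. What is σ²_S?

σ²_S = 1844.096

σ²_S = a²·σ²_W + b²·σ²_B + c²·σ²_Y + 2ab·Cov[W, B] + 2ac·Cov[W, Y] + 2bc·Cov[B, Y], with a = 2.1, b = -0.8, c = -6.
= 70.56 + 19.52 + 1526.4 + 2.016 + 302.4 + (-76.8)
= 1844.096.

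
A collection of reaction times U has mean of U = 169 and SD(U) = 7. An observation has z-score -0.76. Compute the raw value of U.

U = mean of U + z·SD(U) = 169 + (-0.76)·7 = 163.68.

U = 163.68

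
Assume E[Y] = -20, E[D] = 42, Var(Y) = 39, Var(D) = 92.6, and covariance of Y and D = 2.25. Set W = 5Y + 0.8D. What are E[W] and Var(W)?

E[W] = -66.4, Var(W) = 1052.264

E[W] = 5·E[Y] + 0.8·E[D] = 5·(-20) + 0.8·42 = -66.4.
Var(W) = a²·Var(Y) + b²·Var(D) + 2ab·covariance of Y and D with a = 5, b = 0.8.
= 5²·39 + 0.8²·92.6 + 2·5·0.8·2.25
= 975 + 59.264 + 18 = 1052.264.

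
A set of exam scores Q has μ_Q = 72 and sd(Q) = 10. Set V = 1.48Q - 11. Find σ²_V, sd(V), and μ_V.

σ²_V = 219.04, sd(V) = 14.8, μ_V = 95.56

V = 1.48Q - 11 is linear with a = 1.48, b = -11.
σ²_Q = 10² = 100.
σ²_V = a²·σ²_Q = 1.48²·100 = 219.04 (the additive constant -11 does not affect variance).
sd(V) = |a|·sd(Q) = |1.48|·10 = 14.8.
μ_V = a·μ_Q + b = 1.48·72 + (-11) = 95.56.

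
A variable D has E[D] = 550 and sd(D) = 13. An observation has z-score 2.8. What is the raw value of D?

D = 586.4

D = E[D] + z·sd(D) = 550 + 2.8·13 = 586.4.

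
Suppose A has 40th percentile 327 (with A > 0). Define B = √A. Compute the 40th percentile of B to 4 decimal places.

40th percentile of B = 18.0831

√A is increasing, so P_{40}(B) = g(P_{40}(A)) ≈ 18.0831.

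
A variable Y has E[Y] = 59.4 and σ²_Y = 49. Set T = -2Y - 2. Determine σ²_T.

σ²_T = 196

T = -2Y - 2 is linear with a = -2, b = -2.
σ²_T = a²·σ²_Y = (-2)²·49 = 196 (the additive constant -2 does not affect variance).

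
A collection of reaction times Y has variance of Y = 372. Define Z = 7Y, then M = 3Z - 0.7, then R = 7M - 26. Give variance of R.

variance of R = 8038548

variance of Z = 7²·372 = 18228.
variance of M = 3²·18228 = 164052.
variance of R = 7²·164052 = 8038548.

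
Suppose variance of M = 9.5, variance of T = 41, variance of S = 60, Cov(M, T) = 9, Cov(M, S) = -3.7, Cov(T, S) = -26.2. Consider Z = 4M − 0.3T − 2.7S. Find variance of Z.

variance of Z = 608.966

variance of Z = a²·variance of M + b²·variance of T + c²·variance of S + 2ab·Cov(M, T) + 2ac·Cov(M, S) + 2bc·Cov(T, S), with a = 4, b = -0.3, c = -2.7.
= 152 + 3.69 + 437.4 + (-21.6) + 79.92 + (-42.444)
= 608.966.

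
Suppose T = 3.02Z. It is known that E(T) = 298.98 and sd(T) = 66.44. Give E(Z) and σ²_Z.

From T = 3.02Z: E(T) = a·E(Z) + b, so E(Z) = (E(T) − b)/a = (298.98 − 0)/3.02 = 99.
σ²_T = 66.44² = 4414.2736.
σ²_T = a²·σ²_Z, so σ²_Z = 4414.2736/3.02² = 484.

E(Z) = 99, σ²_Z = 484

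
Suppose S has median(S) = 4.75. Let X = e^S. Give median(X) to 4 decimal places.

median(X) = 115.5843

e^S is monotone on this domain, so median(X) = exp(4.75) ≈ 115.5843.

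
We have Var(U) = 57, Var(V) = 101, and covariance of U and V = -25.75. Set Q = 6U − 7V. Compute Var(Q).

Var(Q) = a²·Var(U) + b²·Var(V) + 2ab·covariance of U and V with a = 6, b = -7.
= 6²·57 + (-7)²·101 + 2·6·(-7)·(-25.75)
= 2052 + 4949 + 2163 = 9164.

Var(Q) = 9164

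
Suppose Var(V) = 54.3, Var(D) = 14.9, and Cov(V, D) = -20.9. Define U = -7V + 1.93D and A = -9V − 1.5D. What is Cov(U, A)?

By bilinearity, Cov(U, A) = ac·Var(V) + bd·Var(D) + (ad+bc)·Cov(V, D), with a=-7, b=1.93, c=-9, d=-1.5.
ac·Var(V) = (-7)·(-9)·54.3 = 3420.9
bd·Var(D) = 1.93·(-1.5)·14.9 = -43.1355
(ad+bc)·Cov(V, D) = (-6.87)·(-20.9) = 143.583
Cov(U, A) = 3420.9 + (-43.1355) + 143.583 = 3521.3475.

Cov(U, A) = 3521.3475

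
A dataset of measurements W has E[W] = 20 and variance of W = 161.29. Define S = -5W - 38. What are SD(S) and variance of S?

S = -5W - 38 is linear with a = -5, b = -38.
SD(W) = √161.29 = 12.7.
SD(S) = |a|·SD(W) = |-5|·12.7 = 63.5.
variance of S = a²·variance of W = (-5)²·161.29 = 4032.25 (the additive constant -38 does not affect variance).

SD(S) = 63.5, variance of S = 4032.25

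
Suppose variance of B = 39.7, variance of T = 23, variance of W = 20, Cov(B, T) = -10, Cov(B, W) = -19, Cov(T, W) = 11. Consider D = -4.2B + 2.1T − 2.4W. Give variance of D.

variance of D = a²·variance of B + b²·variance of T + c²·variance of W + 2ab·Cov(B, T) + 2ac·Cov(B, W) + 2bc·Cov(T, W), with a = -4.2, b = 2.1, c = -2.4.
= 700.308 + 101.43 + 115.2 + 176.4 + (-383.04) + (-110.88)
= 599.418.

variance of D = 599.418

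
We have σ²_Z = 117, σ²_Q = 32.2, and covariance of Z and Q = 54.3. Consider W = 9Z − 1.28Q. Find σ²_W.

σ²_W = a²·σ²_Z + b²·σ²_Q + 2ab·covariance of Z and Q with a = 9, b = -1.28.
= 9²·117 + (-1.28)²·32.2 + 2·9·(-1.28)·54.3
= 9477 + 52.75648 + (-1251.072) = 8278.68448.

σ²_W = 8278.68448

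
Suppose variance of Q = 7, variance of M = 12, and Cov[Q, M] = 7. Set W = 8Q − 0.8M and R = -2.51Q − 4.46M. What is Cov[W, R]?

Cov[W, R] = -333.448

By bilinearity, Cov[W, R] = ac·variance of Q + bd·variance of M + (ad+bc)·Cov[Q, M], with a=8, b=-0.8, c=-2.51, d=-4.46.
ac·variance of Q = 8·(-2.51)·7 = -140.56
bd·variance of M = (-0.8)·(-4.46)·12 = 42.816
(ad+bc)·Cov[Q, M] = (-33.672)·7 = -235.704
Cov[W, R] = -140.56 + 42.816 + (-235.704) = -333.448.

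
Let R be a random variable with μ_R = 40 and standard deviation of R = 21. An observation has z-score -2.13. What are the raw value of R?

R = -4.73

R = μ_R + z·standard deviation of R = 40 + (-2.13)·21 = -4.73.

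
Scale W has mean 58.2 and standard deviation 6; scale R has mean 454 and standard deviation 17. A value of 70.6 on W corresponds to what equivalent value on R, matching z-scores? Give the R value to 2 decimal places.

z = (70.6 − 58.2)/6 ≈ 2.0667.
R = 454 + z·17 = 454 + (70.6 − 58.2)·17/6 ≈ 489.13.

R = 489.13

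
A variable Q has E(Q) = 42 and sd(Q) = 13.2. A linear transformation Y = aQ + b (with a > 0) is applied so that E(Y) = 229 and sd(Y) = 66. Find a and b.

sd(Y) = a·sd(Q) (a > 0), so a = 66/13.2 = 5.
E(Y) = a·E(Q) + b, so b = 229 − 5·42 = 19.

a = 5, b = 19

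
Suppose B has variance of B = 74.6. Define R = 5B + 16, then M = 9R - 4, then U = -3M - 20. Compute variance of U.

variance of U = 1359585

variance of R = 5²·74.6 = 1865.
variance of M = 9²·1865 = 151065.
variance of U = (-3)²·151065 = 1359585.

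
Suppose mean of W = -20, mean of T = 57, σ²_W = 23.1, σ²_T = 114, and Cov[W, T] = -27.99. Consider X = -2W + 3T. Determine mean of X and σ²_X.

mean of X = (-2)·mean of W + 3·mean of T = (-2)·(-20) + 3·57 = 211.
σ²_X = a²·σ²_W + b²·σ²_T + 2ab·Cov[W, T] with a = -2, b = 3.
= (-2)²·23.1 + 3²·114 + 2·(-2)·3·(-27.99)
= 92.4 + 1026 + 335.88 = 1454.28.

mean of X = 211, σ²_X = 1454.28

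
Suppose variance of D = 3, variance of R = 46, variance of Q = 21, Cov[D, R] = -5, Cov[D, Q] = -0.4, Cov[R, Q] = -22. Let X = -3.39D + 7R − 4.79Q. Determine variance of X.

variance of X = a²·variance of D + b²·variance of R + c²·variance of Q + 2ab·Cov[D, R] + 2ac·Cov[D, Q] + 2bc·Cov[R, Q], with a = -3.39, b = 7, c = -4.79.
= 34.4763 + 2254 + 481.8261 + 237.3 + (-12.99048) + 1475.32
= 4469.93192.

variance of X = 4469.93192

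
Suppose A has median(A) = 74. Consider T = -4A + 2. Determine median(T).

A linear map preserves order up to sign, so median(T) = a·median(A) + b = (-4)·74 + 2 = -294.

median(T) = -294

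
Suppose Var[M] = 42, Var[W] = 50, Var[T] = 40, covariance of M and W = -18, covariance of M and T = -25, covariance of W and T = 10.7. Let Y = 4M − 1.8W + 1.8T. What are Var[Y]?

Var[Y] = 793.464

Var[Y] = a²·Var[M] + b²·Var[W] + c²·Var[T] + 2ab·covariance of M and W + 2ac·covariance of M and T + 2bc·covariance of W and T, with a = 4, b = -1.8, c = 1.8.
= 672 + 162 + 129.6 + 259.2 + (-360) + (-69.336)
= 793.464.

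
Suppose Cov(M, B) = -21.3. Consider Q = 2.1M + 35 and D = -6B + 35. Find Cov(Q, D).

Cov(Q, D) = 268.38

Cov(Q, D) = a·c·Cov(M, B) = 2.1·(-6)·(-21.3) = 268.38. Additive constants drop out.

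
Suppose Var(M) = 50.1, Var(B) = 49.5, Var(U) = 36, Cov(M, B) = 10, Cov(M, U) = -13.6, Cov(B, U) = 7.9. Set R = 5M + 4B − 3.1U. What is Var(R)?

Var(R) = 3016.14

Var(R) = a²·Var(M) + b²·Var(B) + c²·Var(U) + 2ab·Cov(M, B) + 2ac·Cov(M, U) + 2bc·Cov(B, U), with a = 5, b = 4, c = -3.1.
= 1252.5 + 792 + 345.96 + 400 + 421.6 + (-195.92)
= 3016.14.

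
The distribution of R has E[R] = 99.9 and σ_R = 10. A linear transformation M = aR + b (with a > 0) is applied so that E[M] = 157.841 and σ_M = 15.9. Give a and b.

σ_M = a·σ_R (a > 0), so a = 15.9/10 = 1.59.
E[M] = a·E[R] + b, so b = 157.841 − 1.59·99.9 = -1.

a = 1.59, b = -1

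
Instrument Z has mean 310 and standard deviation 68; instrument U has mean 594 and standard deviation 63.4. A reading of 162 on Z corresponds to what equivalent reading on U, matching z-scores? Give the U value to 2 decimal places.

U = 456.01

z = (162 − 310)/68 ≈ -2.1765.
U = 594 + z·63.4 = 594 + (162 − 310)·63.4/68 ≈ 456.01.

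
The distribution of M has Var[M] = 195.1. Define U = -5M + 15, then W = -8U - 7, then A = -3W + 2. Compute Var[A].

Var[A] = 2809440

Var[U] = (-5)²·195.1 = 4877.5.
Var[W] = (-8)²·4877.5 = 312160.
Var[A] = (-3)²·312160 = 2809440.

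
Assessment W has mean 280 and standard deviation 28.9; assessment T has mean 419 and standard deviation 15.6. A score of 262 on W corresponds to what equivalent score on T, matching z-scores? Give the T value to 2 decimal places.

z = (262 − 280)/28.9 ≈ -0.6228.
T = 419 + z·15.6 = 419 + (262 − 280)·15.6/28.9 ≈ 409.28.

T = 409.28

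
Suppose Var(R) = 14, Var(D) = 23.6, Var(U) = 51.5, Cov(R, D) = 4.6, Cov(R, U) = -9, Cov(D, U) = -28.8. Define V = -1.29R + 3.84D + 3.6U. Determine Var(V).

Var(V) = a²·Var(R) + b²·Var(D) + c²·Var(U) + 2ab·Cov(R, D) + 2ac·Cov(R, U) + 2bc·Cov(D, U), with a = -1.29, b = 3.84, c = 3.6.
= 23.2974 + 347.99616 + 667.44 + (-45.57312) + 83.592 + (-796.2624)
= 280.49004.

Var(V) = 280.49004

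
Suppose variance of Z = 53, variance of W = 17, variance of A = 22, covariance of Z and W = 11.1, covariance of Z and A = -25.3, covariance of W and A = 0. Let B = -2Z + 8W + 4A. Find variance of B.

variance of B = 1701.6

variance of B = a²·variance of Z + b²·variance of W + c²·variance of A + 2ab·covariance of Z and W + 2ac·covariance of Z and A + 2bc·covariance of W and A, with a = -2, b = 8, c = 4.
= 212 + 1088 + 352 + (-355.2) + 404.8 + 0
= 1701.6.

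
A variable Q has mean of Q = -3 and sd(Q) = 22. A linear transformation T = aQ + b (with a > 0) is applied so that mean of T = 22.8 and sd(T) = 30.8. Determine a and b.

a = 1.4, b = 27

sd(T) = a·sd(Q) (a > 0), so a = 30.8/22 = 1.4.
mean of T = a·mean of Q + b, so b = 22.8 − 1.4·(-3) = 27.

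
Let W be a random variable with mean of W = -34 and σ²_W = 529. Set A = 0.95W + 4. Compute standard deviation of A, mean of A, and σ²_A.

standard deviation of A = 21.85, mean of A = -28.3, σ²_A = 477.4225

A = 0.95W + 4 is linear with a = 0.95, b = 4.
standard deviation of W = √529 = 23.
standard deviation of A = |a|·standard deviation of W = |0.95|·23 = 21.85.
mean of A = a·mean of W + b = 0.95·(-34) + 4 = -28.3.
σ²_A = a²·σ²_W = 0.95²·529 = 477.4225 (the additive constant 4 does not affect variance).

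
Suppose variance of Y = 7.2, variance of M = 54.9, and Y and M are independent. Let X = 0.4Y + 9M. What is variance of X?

variance of X = 4448.052

variance of X = a²·variance of Y + b²·variance of M + 2ab·Cov[Y, M] with a = 0.4, b = 9.
Independence gives Cov[Y, M] = 0.
= 0.4²·7.2 + 9²·54.9 + 2·0.4·9·0
= 1.152 + 4446.9 + 0 = 4448.052.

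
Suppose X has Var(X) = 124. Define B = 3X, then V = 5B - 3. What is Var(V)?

Var(V) = 27900

Var(B) = 3²·124 = 1116.
Var(V) = 5²·1116 = 27900.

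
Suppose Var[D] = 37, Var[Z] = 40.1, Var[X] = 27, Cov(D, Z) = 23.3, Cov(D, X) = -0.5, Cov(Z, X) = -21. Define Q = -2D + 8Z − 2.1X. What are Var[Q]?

Var[Q] = a²·Var[D] + b²·Var[Z] + c²·Var[X] + 2ab·Cov(D, Z) + 2ac·Cov(D, X) + 2bc·Cov(Z, X), with a = -2, b = 8, c = -2.1.
= 148 + 2566.4 + 119.07 + (-745.6) + (-4.2) + 705.6
= 2789.27.

Var[Q] = 2789.27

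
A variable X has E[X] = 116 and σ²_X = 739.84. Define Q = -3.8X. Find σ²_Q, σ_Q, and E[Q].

σ²_Q = 10683.2896, σ_Q = 103.36, E[Q] = -440.8

Q = -3.8X is linear with a = -3.8, b = 0.
σ²_Q = a²·σ²_X = (-3.8)²·739.84 = 10683.2896.
σ_X = √739.84 = 27.2.
σ_Q = |a|·σ_X = |-3.8|·27.2 = 103.36.
E[Q] = a·E[X] + b = (-3.8)·116 = -440.8.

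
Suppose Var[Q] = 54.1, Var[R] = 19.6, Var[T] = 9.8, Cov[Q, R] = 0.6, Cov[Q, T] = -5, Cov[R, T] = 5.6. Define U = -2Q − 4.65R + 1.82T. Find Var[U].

Var[U] = a²·Var[Q] + b²·Var[R] + c²·Var[T] + 2ab·Cov[Q, R] + 2ac·Cov[Q, T] + 2bc·Cov[R, T], with a = -2, b = -4.65, c = 1.82.
= 216.4 + 423.801 + 32.46152 + 11.16 + 36.4 + (-94.7856)
= 625.43692.

Var[U] = 625.43692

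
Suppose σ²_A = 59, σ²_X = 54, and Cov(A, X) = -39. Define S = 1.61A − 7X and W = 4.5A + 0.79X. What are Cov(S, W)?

By bilinearity, Cov(S, W) = ac·σ²_A + bd·σ²_X + (ad+bc)·Cov(A, X), with a=1.61, b=-7, c=4.5, d=0.79.
ac·σ²_A = 1.61·4.5·59 = 427.455
bd·σ²_X = (-7)·0.79·54 = -298.62
(ad+bc)·Cov(A, X) = (-30.2281)·(-39) = 1178.8959
Cov(S, W) = 427.455 + (-298.62) + 1178.8959 = 1307.7309.

Cov(S, W) = 1307.7309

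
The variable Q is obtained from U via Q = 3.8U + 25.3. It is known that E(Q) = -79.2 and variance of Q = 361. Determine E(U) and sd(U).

From Q = 3.8U + 25.3: E(Q) = a·E(U) + b, so E(U) = (E(Q) − b)/a = (-79.2 − 25.3)/3.8 = -27.5.
sd(Q) = √361 = 19.
sd(Q) = |a|·sd(U), so sd(U) = 19/|3.8| = 5.

E(U) = -27.5, sd(U) = 5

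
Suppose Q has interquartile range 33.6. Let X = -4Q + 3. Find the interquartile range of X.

Under X = aQ + b, IQR(X) = |a|·IQR(Q) = |-4|·33.6 = 134.4 (shifts cancel; spread scales by |a|).

IQR(X) = 134.4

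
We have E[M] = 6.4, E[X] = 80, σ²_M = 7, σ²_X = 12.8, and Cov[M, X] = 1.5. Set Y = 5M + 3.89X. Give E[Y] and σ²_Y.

E[Y] = 5·E[M] + 3.89·E[X] = 5·6.4 + 3.89·80 = 343.2.
σ²_Y = a²·σ²_M + b²·σ²_X + 2ab·Cov[M, X] with a = 5, b = 3.89.
= 5²·7 + 3.89²·12.8 + 2·5·3.89·1.5
= 175 + 193.69088 + 58.35 = 427.04088.

E[Y] = 343.2, σ²_Y = 427.04088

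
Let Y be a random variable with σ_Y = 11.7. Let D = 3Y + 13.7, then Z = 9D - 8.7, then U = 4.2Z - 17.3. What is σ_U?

σ_D = |3|·11.7 = 35.1.
σ_Z = |9|·35.1 = 315.9.
σ_U = |4.2|·315.9 = 1326.78.

σ_U = 1326.78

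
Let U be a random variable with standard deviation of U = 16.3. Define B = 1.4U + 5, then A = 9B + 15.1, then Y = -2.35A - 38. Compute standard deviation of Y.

standard deviation of B = |1.4|·16.3 = 22.82.
standard deviation of A = |9|·22.82 = 205.38.
standard deviation of Y = |-2.35|·205.38 = 482.643.

standard deviation of Y = 482.643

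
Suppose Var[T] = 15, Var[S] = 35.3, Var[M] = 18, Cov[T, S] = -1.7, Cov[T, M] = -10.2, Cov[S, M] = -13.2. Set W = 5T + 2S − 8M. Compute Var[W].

Var[W] = a²·Var[T] + b²·Var[S] + c²·Var[M] + 2ab·Cov[T, S] + 2ac·Cov[T, M] + 2bc·Cov[S, M], with a = 5, b = 2, c = -8.
= 375 + 141.2 + 1152 + (-34) + 816 + 422.4
= 2872.6.

Var[W] = 2872.6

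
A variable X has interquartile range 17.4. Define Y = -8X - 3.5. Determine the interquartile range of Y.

Under Y = aX + b, IQR(Y) = |a|·IQR(X) = |-8|·17.4 = 139.2 (shifts cancel; spread scales by |a|).

IQR(Y) = 139.2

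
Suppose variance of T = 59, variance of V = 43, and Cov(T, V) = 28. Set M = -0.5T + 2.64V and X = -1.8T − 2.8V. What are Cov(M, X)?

By bilinearity, Cov(M, X) = ac·variance of T + bd·variance of V + (ad+bc)·Cov(T, V), with a=-0.5, b=2.64, c=-1.8, d=-2.8.
ac·variance of T = (-0.5)·(-1.8)·59 = 53.1
bd·variance of V = 2.64·(-2.8)·43 = -317.856
(ad+bc)·Cov(T, V) = (-3.352)·28 = -93.856
Cov(M, X) = 53.1 + (-317.856) + (-93.856) = -358.612.

Cov(M, X) = -358.612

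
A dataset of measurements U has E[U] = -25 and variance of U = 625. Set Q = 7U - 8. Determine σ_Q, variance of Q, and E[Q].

Q = 7U - 8 is linear with a = 7, b = -8.
σ_U = √625 = 25.
σ_Q = |a|·σ_U = |7|·25 = 175.
variance of Q = a²·variance of U = 7²·625 = 30625 (the additive constant -8 does not affect variance).
E[Q] = a·E[U] + b = 7·(-25) + (-8) = -183.

σ_Q = 175, variance of Q = 30625, E[Q] = -183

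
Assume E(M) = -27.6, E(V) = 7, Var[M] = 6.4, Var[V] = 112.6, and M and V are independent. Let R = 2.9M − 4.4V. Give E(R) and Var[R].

E(R) = -110.84, Var[R] = 2233.76

E(R) = 2.9·E(M) + (-4.4)·E(V) = 2.9·(-27.6) + (-4.4)·7 = -110.84.
Var[R] = a²·Var[M] + b²·Var[V] + 2ab·Cov(M, V) with a = 2.9, b = -4.4.
Independence gives Cov(M, V) = 0.
= 2.9²·6.4 + (-4.4)²·112.6 + 2·2.9·(-4.4)·0
= 53.824 + 2179.936 + 0 = 2233.76.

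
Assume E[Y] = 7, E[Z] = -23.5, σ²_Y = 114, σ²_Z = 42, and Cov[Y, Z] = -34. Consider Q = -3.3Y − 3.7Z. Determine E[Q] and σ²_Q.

E[Q] = (-3.3)·E[Y] + (-3.7)·E[Z] = (-3.3)·7 + (-3.7)·(-23.5) = 63.85.
σ²_Q = a²·σ²_Y + b²·σ²_Z + 2ab·Cov[Y, Z] with a = -3.3, b = -3.7.
= (-3.3)²·114 + (-3.7)²·42 + 2·(-3.3)·(-3.7)·(-34)
= 1241.46 + 574.98 + (-830.28) = 986.16.

E[Q] = 63.85, σ²_Q = 986.16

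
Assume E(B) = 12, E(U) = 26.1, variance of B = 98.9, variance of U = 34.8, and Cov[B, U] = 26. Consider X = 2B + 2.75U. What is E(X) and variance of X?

E(X) = 2·E(B) + 2.75·E(U) = 2·12 + 2.75·26.1 = 95.775.
variance of X = a²·variance of B + b²·variance of U + 2ab·Cov[B, U] with a = 2, b = 2.75.
= 2²·98.9 + 2.75²·34.8 + 2·2·2.75·26
= 395.6 + 263.175 + 286 = 944.775.

E(X) = 95.775, variance of X = 944.775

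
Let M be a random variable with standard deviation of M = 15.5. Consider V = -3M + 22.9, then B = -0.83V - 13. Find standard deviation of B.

standard deviation of B = 38.595

standard deviation of V = |-3|·15.5 = 46.5.
standard deviation of B = |-0.83|·46.5 = 38.595.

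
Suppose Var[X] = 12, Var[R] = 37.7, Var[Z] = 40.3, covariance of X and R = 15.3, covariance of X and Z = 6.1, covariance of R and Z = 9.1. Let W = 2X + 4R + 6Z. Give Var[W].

Var[W] = 2930

Var[W] = a²·Var[X] + b²·Var[R] + c²·Var[Z] + 2ab·covariance of X and R + 2ac·covariance of X and Z + 2bc·covariance of R and Z, with a = 2, b = 4, c = 6.
= 48 + 603.2 + 1450.8 + 244.8 + 146.4 + 436.8
= 2930.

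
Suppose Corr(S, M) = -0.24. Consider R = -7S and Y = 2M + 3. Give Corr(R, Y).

Corr(R, Y) = 0.24

Linear rescalings preserve |correlation|; the slopes -7 and 2 have opposite signs, so the correlation flips sign: Corr(R, Y) = −Corr(S, M) = 0.24.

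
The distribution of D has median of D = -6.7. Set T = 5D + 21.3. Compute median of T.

median of T = -12.2

A linear map preserves order up to sign, so median of T = a·median of D + b = 5·(-6.7) + 21.3 = -12.2.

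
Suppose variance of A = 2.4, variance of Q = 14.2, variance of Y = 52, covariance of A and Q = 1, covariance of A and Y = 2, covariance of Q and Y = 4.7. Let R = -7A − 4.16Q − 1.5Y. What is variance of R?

variance of R = a²·variance of A + b²·variance of Q + c²·variance of Y + 2ab·covariance of A and Q + 2ac·covariance of A and Y + 2bc·covariance of Q and Y, with a = -7, b = -4.16, c = -1.5.
= 117.6 + 245.73952 + 117 + 58.24 + 42 + 58.656
= 639.23552.

variance of R = 639.23552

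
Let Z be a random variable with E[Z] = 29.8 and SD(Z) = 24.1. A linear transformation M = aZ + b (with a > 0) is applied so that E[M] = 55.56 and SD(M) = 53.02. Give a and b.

SD(M) = a·SD(Z) (a > 0), so a = 53.02/24.1 = 2.2.
E[M] = a·E[Z] + b, so b = 55.56 − 2.2·29.8 = -10.

a = 2.2, b = -10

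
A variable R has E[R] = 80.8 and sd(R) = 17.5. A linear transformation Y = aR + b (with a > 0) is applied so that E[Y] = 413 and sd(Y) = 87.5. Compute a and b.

a = 5, b = 9

sd(Y) = a·sd(R) (a > 0), so a = 87.5/17.5 = 5.
E[Y] = a·E[R] + b, so b = 413 − 5·80.8 = 9.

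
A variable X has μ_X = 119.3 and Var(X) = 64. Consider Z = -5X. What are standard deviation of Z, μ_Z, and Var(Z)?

Z = -5X is linear with a = -5, b = 0.
standard deviation of X = √64 = 8.
standard deviation of Z = |a|·standard deviation of X = |-5|·8 = 40.
μ_Z = a·μ_X + b = (-5)·119.3 = -596.5.
Var(Z) = a²·Var(X) = (-5)²·64 = 1600.

standard deviation of Z = 40, μ_Z = -596.5, Var(Z) = 1600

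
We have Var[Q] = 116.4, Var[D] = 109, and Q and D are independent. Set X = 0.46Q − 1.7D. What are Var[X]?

Var[X] = 339.64024

Var[X] = a²·Var[Q] + b²·Var[D] + 2ab·covariance of Q and D with a = 0.46, b = -1.7.
Independence gives covariance of Q and D = 0.
= 0.46²·116.4 + (-1.7)²·109 + 2·0.46·(-1.7)·0
= 24.63024 + 315.01 + 0 = 339.64024.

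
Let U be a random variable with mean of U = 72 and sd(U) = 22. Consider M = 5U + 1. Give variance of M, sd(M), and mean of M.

M = 5U + 1 is linear with a = 5, b = 1.
variance of U = 22² = 484.
variance of M = a²·variance of U = 5²·484 = 12100 (the additive constant 1 does not affect variance).
sd(M) = |a|·sd(U) = |5|·22 = 110.
mean of M = a·mean of U + b = 5·72 + 1 = 361.

variance of M = 12100, sd(M) = 110, mean of M = 361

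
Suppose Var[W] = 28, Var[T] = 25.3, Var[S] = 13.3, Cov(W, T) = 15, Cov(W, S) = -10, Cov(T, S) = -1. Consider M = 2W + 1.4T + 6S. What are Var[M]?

Var[M] = 467.588

Var[M] = a²·Var[W] + b²·Var[T] + c²·Var[S] + 2ab·Cov(W, T) + 2ac·Cov(W, S) + 2bc·Cov(T, S), with a = 2, b = 1.4, c = 6.
= 112 + 49.588 + 478.8 + 84 + (-240) + (-16.8)
= 467.588.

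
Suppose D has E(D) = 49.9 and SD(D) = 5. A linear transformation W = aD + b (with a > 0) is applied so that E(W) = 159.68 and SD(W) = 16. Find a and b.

a = 3.2, b = 0

SD(W) = a·SD(D) (a > 0), so a = 16/5 = 3.2.
E(W) = a·E(D) + b, so b = 159.68 − 3.2·49.9 = 0.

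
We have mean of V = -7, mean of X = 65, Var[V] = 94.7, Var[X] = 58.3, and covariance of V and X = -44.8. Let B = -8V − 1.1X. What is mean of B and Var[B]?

mean of B = (-8)·mean of V + (-1.1)·mean of X = (-8)·(-7) + (-1.1)·65 = -15.5.
Var[B] = a²·Var[V] + b²·Var[X] + 2ab·covariance of V and X with a = -8, b = -1.1.
= (-8)²·94.7 + (-1.1)²·58.3 + 2·(-8)·(-1.1)·(-44.8)
= 6060.8 + 70.543 + (-788.48) = 5342.863.

mean of B = -15.5, Var[B] = 5342.863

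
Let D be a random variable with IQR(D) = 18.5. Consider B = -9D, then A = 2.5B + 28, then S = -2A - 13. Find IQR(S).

IQR(B) = |-9|·18.5 = 166.5.
IQR(A) = |2.5|·166.5 = 416.25.
IQR(S) = |-2|·416.25 = 832.5.

IQR(S) = 832.5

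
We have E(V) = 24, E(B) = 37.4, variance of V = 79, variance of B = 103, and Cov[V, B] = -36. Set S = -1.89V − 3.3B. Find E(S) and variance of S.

E(S) = -168.78, variance of S = 954.8019

E(S) = (-1.89)·E(V) + (-3.3)·E(B) = (-1.89)·24 + (-3.3)·37.4 = -168.78.
variance of S = a²·variance of V + b²·variance of B + 2ab·Cov[V, B] with a = -1.89, b = -3.3.
= (-1.89)²·79 + (-3.3)²·103 + 2·(-1.89)·(-3.3)·(-36)
= 282.1959 + 1121.67 + (-449.064) = 954.8019.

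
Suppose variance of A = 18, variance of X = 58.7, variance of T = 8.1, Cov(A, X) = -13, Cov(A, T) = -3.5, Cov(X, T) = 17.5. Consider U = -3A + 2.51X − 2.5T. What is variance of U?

variance of U = 506.09587

variance of U = a²·variance of A + b²·variance of X + c²·variance of T + 2ab·Cov(A, X) + 2ac·Cov(A, T) + 2bc·Cov(X, T), with a = -3, b = 2.51, c = -2.5.
= 162 + 369.81587 + 50.625 + 195.78 + (-52.5) + (-219.625)
= 506.09587.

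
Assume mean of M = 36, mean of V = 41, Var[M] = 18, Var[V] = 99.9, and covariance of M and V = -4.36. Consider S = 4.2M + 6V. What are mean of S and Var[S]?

mean of S = 4.2·mean of M + 6·mean of V = 4.2·36 + 6·41 = 397.2.
Var[S] = a²·Var[M] + b²·Var[V] + 2ab·covariance of M and V with a = 4.2, b = 6.
= 4.2²·18 + 6²·99.9 + 2·4.2·6·(-4.36)
= 317.52 + 3596.4 + (-219.744) = 3694.176.

mean of S = 397.2, Var[S] = 3694.176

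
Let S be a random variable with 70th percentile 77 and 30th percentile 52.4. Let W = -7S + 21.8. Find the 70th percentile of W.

70th percentile of W = -345

Since a = -7 < 0 the transformation is decreasing, reversing order: the 70th percentile of W corresponds to the 30th percentile of S.
So P_{70}(W) = a·P_{30}(S) + b = (-7)·52.4 + 21.8 = -345.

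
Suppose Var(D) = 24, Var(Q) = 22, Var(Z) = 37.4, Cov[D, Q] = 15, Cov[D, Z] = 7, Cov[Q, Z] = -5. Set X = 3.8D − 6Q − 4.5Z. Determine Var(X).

Var(X) = 702.51

Var(X) = a²·Var(D) + b²·Var(Q) + c²·Var(Z) + 2ab·Cov[D, Q] + 2ac·Cov[D, Z] + 2bc·Cov[Q, Z], with a = 3.8, b = -6, c = -4.5.
= 346.56 + 792 + 757.35 + (-684) + (-239.4) + (-270)
= 702.51.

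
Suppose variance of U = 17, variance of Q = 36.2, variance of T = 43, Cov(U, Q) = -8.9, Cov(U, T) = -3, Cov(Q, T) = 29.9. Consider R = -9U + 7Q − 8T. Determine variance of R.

variance of R = 3243.4

variance of R = a²·variance of U + b²·variance of Q + c²·variance of T + 2ab·Cov(U, Q) + 2ac·Cov(U, T) + 2bc·Cov(Q, T), with a = -9, b = 7, c = -8.
= 1377 + 1773.8 + 2752 + 1121.4 + (-432) + (-3348.8)
= 3243.4.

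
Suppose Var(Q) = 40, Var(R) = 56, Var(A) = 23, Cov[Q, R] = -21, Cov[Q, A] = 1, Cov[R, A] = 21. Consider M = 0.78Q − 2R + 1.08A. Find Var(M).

Var(M) = 251.648

Var(M) = a²·Var(Q) + b²·Var(R) + c²·Var(A) + 2ab·Cov[Q, R] + 2ac·Cov[Q, A] + 2bc·Cov[R, A], with a = 0.78, b = -2, c = 1.08.
= 24.336 + 224 + 26.8272 + 65.52 + 1.6848 + (-90.72)
= 251.648.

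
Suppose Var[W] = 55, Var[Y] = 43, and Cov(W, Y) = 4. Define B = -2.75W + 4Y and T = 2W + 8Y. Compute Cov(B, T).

By bilinearity, Cov(B, T) = ac·Var[W] + bd·Var[Y] + (ad+bc)·Cov(W, Y), with a=-2.75, b=4, c=2, d=8.
ac·Var[W] = (-2.75)·2·55 = -302.5
bd·Var[Y] = 4·8·43 = 1376
(ad+bc)·Cov(W, Y) = (-14)·4 = -56
Cov(B, T) = -302.5 + 1376 + (-56) = 1017.5.

Cov(B, T) = 1017.5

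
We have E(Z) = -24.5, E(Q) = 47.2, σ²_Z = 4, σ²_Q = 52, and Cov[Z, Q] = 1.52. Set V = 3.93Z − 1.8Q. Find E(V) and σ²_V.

E(V) = 3.93·E(Z) + (-1.8)·E(Q) = 3.93·(-24.5) + (-1.8)·47.2 = -181.245.
σ²_V = a²·σ²_Z + b²·σ²_Q + 2ab·Cov[Z, Q] with a = 3.93, b = -1.8.
= 3.93²·4 + (-1.8)²·52 + 2·3.93·(-1.8)·1.52
= 61.7796 + 168.48 + (-21.50496) = 208.75464.

E(V) = -181.245, σ²_V = 208.75464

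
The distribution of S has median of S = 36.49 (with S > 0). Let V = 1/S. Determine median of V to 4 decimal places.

median of V = 0.0274

1/S is monotone on this domain, so median of V = 1/(36.49) ≈ 0.0274.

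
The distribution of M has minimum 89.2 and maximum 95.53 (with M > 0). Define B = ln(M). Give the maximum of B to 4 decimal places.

max(B) = 4.5594

ln(M) is increasing on this domain, so max(B) comes from max(M) = 95.53: max(B) = ln(95.53) ≈ 4.5594.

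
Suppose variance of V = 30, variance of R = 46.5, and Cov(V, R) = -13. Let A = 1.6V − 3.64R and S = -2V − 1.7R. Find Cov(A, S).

Cov(A, S) = 132.462

By bilinearity, Cov(A, S) = ac·variance of V + bd·variance of R + (ad+bc)·Cov(V, R), with a=1.6, b=-3.64, c=-2, d=-1.7.
ac·variance of V = 1.6·(-2)·30 = -96
bd·variance of R = (-3.64)·(-1.7)·46.5 = 287.742
(ad+bc)·Cov(V, R) = (4.56)·(-13) = -59.28
Cov(A, S) = -96 + 287.742 + (-59.28) = 132.462.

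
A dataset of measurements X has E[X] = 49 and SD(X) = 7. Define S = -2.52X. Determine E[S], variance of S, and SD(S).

E[S] = -123.48, variance of S = 311.1696, SD(S) = 17.64

S = -2.52X is linear with a = -2.52, b = 0.
E[S] = a·E[X] + b = (-2.52)·49 = -123.48.
variance of X = 7² = 49.
variance of S = a²·variance of X = (-2.52)²·49 = 311.1696.
SD(S) = |a|·SD(X) = |-2.52|·7 = 17.64.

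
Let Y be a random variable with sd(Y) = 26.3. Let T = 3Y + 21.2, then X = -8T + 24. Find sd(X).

sd(X) = 631.2

sd(T) = |3|·26.3 = 78.9.
sd(X) = |-8|·78.9 = 631.2.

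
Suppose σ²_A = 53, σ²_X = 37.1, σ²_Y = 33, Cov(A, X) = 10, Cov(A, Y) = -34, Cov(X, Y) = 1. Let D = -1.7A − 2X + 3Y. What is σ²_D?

σ²_D = 1001.37

σ²_D = a²·σ²_A + b²·σ²_X + c²·σ²_Y + 2ab·Cov(A, X) + 2ac·Cov(A, Y) + 2bc·Cov(X, Y), with a = -1.7, b = -2, c = 3.
= 153.17 + 148.4 + 297 + 68 + 346.8 + (-12)
= 1001.37.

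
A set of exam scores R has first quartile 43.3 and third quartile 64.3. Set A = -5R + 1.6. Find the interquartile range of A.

IQR of R = Q3 − Q1 = 64.3 − 43.3 = 21.
Under A = aR + b, IQR(A) = |a|·IQR(R) = |-5|·21 = 105 (shifts cancel; spread scales by |a|).

IQR(A) = 105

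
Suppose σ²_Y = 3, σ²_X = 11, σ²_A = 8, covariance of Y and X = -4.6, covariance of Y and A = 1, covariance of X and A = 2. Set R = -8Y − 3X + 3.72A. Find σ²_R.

σ²_R = 76.7472

σ²_R = a²·σ²_Y + b²·σ²_X + c²·σ²_A + 2ab·covariance of Y and X + 2ac·covariance of Y and A + 2bc·covariance of X and A, with a = -8, b = -3, c = 3.72.
= 192 + 99 + 110.7072 + (-220.8) + (-59.52) + (-44.64)
= 76.7472.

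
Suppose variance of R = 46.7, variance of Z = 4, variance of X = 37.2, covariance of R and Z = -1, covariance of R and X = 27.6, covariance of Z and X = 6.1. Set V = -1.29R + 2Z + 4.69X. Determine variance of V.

variance of V = a²·variance of R + b²·variance of Z + c²·variance of X + 2ab·covariance of R and Z + 2ac·covariance of R and X + 2bc·covariance of Z and X, with a = -1.29, b = 2, c = 4.69.
= 77.71347 + 16 + 818.25492 + 5.16 + (-333.96552) + 114.436
= 697.59887.

variance of V = 697.59887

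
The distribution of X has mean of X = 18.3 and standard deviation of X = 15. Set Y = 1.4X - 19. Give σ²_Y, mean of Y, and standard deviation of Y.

σ²_Y = 441, mean of Y = 6.62, standard deviation of Y = 21

Y = 1.4X - 19 is linear with a = 1.4, b = -19.
σ²_X = 15² = 225.
σ²_Y = a²·σ²_X = 1.4²·225 = 441 (the additive constant -19 does not affect variance).
mean of Y = a·mean of X + b = 1.4·18.3 + (-19) = 6.62.
standard deviation of Y = |a|·standard deviation of X = |1.4|·15 = 21.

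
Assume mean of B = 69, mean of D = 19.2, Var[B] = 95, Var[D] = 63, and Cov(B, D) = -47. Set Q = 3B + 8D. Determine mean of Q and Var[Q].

mean of Q = 360.6, Var[Q] = 2631

mean of Q = 3·mean of B + 8·mean of D = 3·69 + 8·19.2 = 360.6.
Var[Q] = a²·Var[B] + b²·Var[D] + 2ab·Cov(B, D) with a = 3, b = 8.
= 3²·95 + 8²·63 + 2·3·8·(-47)
= 855 + 4032 + (-2256) = 2631.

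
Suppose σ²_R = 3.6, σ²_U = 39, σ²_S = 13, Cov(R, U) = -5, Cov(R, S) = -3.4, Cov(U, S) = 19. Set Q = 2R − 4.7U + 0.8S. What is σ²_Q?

σ²_Q = a²·σ²_R + b²·σ²_U + c²·σ²_S + 2ab·Cov(R, U) + 2ac·Cov(R, S) + 2bc·Cov(U, S), with a = 2, b = -4.7, c = 0.8.
= 14.4 + 861.51 + 8.32 + 94 + (-10.88) + (-142.88)
= 824.47.

σ²_Q = 824.47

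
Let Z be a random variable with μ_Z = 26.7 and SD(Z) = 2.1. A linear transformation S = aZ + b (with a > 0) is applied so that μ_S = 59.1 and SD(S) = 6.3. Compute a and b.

SD(S) = a·SD(Z) (a > 0), so a = 6.3/2.1 = 3.
μ_S = a·μ_Z + b, so b = 59.1 − 3·26.7 = -21.

a = 3, b = -21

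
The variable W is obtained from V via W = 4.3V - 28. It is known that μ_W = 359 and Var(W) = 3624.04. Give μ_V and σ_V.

μ_V = 90, σ_V = 14

From W = 4.3V - 28: μ_W = a·μ_V + b, so μ_V = (μ_W − b)/a = (359 − (-28))/4.3 = 90.
σ_W = √3624.04 = 60.2.
σ_W = |a|·σ_V, so σ_V = 60.2/|4.3| = 14.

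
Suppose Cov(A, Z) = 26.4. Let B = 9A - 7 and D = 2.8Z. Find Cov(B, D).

Cov(B, D) = a·c·Cov(A, Z) = 9·2.8·26.4 = 665.28. Additive constants drop out.

Cov(B, D) = 665.28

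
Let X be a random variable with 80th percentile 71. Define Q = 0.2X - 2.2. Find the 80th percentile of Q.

80th percentile of Q = 12

Since a = 0.2 > 0 the transformation is increasing, so the 80th percentile of Q = a·(P_{80} of X) + b = 0.2·71 + (-2.2) = 12.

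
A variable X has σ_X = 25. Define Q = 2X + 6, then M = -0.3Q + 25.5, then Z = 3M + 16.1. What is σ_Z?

σ_Q = |2|·25 = 50.
σ_M = |-0.3|·50 = 15.
σ_Z = |3|·15 = 45.

σ_Z = 45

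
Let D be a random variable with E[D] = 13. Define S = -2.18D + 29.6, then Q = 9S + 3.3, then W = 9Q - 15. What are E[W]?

E[S] = (-2.18)·13 + 29.6 = 1.26.
E[Q] = 9·1.26 + 3.3 = 14.64.
E[W] = 9·14.64 + (-15) = 116.76.

E[W] = 116.76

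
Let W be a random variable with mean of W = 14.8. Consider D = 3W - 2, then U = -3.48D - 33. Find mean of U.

mean of D = 3·14.8 + (-2) = 42.4.
mean of U = (-3.48)·42.4 + (-33) = -180.552.

mean of U = -180.552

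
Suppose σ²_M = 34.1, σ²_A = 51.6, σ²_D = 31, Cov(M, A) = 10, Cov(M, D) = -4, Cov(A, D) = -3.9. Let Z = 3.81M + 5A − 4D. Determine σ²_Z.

σ²_Z = 2939.91901

σ²_Z = a²·σ²_M + b²·σ²_A + c²·σ²_D + 2ab·Cov(M, A) + 2ac·Cov(M, D) + 2bc·Cov(A, D), with a = 3.81, b = 5, c = -4.
= 494.99901 + 1290 + 496 + 381 + 121.92 + 156
= 2939.91901.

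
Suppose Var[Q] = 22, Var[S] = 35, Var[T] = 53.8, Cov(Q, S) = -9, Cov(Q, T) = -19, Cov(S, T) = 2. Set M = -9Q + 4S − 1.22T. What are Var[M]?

Var[M] = 2633.31592

Var[M] = a²·Var[Q] + b²·Var[S] + c²·Var[T] + 2ab·Cov(Q, S) + 2ac·Cov(Q, T) + 2bc·Cov(S, T), with a = -9, b = 4, c = -1.22.
= 1782 + 560 + 80.07592 + 648 + (-417.24) + (-19.52)
= 2633.31592.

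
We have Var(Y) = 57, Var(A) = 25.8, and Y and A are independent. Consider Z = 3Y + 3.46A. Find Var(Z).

Var(Z) = 821.86728

Var(Z) = a²·Var(Y) + b²·Var(A) + 2ab·covariance of Y and A with a = 3, b = 3.46.
Independence gives covariance of Y and A = 0.
= 3²·57 + 3.46²·25.8 + 2·3·3.46·0
= 513 + 308.86728 + 0 = 821.86728.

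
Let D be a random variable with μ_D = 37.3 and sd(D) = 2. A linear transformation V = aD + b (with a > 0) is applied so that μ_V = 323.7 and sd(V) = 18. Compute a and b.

a = 9, b = -12

sd(V) = a·sd(D) (a > 0), so a = 18/2 = 9.
μ_V = a·μ_D + b, so b = 323.7 − 9·37.3 = -12.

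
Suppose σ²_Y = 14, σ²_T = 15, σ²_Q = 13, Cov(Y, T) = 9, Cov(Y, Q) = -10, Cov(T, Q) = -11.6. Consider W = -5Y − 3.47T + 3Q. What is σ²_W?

σ²_W = a²·σ²_Y + b²·σ²_T + c²·σ²_Q + 2ab·Cov(Y, T) + 2ac·Cov(Y, Q) + 2bc·Cov(T, Q), with a = -5, b = -3.47, c = 3.
= 350 + 180.6135 + 117 + 312.3 + 300 + 241.512
= 1501.4255.

σ²_W = 1501.4255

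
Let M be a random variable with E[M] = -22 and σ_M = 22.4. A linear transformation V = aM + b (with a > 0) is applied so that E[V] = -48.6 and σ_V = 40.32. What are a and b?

a = 1.8, b = -9

σ_V = a·σ_M (a > 0), so a = 40.32/22.4 = 1.8.
E[V] = a·E[M] + b, so b = -48.6 − 1.8·(-22) = -9.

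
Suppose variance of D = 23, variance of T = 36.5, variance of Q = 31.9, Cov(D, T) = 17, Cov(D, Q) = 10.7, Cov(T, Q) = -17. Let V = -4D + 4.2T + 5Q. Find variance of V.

variance of V = 96.16

variance of V = a²·variance of D + b²·variance of T + c²·variance of Q + 2ab·Cov(D, T) + 2ac·Cov(D, Q) + 2bc·Cov(T, Q), with a = -4, b = 4.2, c = 5.
= 368 + 643.86 + 797.5 + (-571.2) + (-428) + (-714)
= 96.16.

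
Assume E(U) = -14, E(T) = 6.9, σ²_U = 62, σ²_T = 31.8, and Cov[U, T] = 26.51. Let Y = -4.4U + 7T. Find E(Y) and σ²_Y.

E(Y) = (-4.4)·E(U) + 7·E(T) = (-4.4)·(-14) + 7·6.9 = 109.9.
σ²_Y = a²·σ²_U + b²·σ²_T + 2ab·Cov[U, T] with a = -4.4, b = 7.
= (-4.4)²·62 + 7²·31.8 + 2·(-4.4)·7·26.51
= 1200.32 + 1558.2 + (-1633.016) = 1125.504.

E(Y) = 109.9, σ²_Y = 1125.504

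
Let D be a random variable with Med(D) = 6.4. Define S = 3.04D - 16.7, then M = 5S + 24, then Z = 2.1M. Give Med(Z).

Med(S) = 3.04·6.4 + (-16.7) = 2.756.
Med(M) = 5·2.756 + 24 = 37.78.
Med(Z) = 2.1·37.78 = 79.338.

Med(Z) = 79.338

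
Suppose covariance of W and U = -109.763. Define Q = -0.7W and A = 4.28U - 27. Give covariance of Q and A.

covariance of Q and A = 328.849948

covariance of Q and A = a·c·covariance of W and U = (-0.7)·4.28·(-109.763) = 328.849948. Additive constants drop out.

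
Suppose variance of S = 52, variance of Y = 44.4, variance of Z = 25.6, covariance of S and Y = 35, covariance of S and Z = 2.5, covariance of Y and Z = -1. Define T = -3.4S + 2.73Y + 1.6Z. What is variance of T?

variance of T = a²·variance of S + b²·variance of Y + c²·variance of Z + 2ab·covariance of S and Y + 2ac·covariance of S and Z + 2bc·covariance of Y and Z, with a = -3.4, b = 2.73, c = 1.6.
= 601.12 + 330.90876 + 65.536 + (-649.74) + (-27.2) + (-8.736)
= 311.88876.

variance of T = 311.88876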